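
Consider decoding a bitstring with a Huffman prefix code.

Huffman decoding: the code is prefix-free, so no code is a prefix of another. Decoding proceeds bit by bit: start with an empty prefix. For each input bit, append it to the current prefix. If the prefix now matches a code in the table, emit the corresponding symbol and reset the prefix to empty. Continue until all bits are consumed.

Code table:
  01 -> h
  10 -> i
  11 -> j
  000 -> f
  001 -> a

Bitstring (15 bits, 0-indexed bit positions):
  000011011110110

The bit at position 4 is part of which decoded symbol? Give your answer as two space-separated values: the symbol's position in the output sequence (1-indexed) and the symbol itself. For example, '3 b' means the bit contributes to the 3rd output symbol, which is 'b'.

Answer: 2 h

Derivation:
Bit 0: prefix='0' (no match yet)
Bit 1: prefix='00' (no match yet)
Bit 2: prefix='000' -> emit 'f', reset
Bit 3: prefix='0' (no match yet)
Bit 4: prefix='01' -> emit 'h', reset
Bit 5: prefix='1' (no match yet)
Bit 6: prefix='10' -> emit 'i', reset
Bit 7: prefix='1' (no match yet)
Bit 8: prefix='11' -> emit 'j', reset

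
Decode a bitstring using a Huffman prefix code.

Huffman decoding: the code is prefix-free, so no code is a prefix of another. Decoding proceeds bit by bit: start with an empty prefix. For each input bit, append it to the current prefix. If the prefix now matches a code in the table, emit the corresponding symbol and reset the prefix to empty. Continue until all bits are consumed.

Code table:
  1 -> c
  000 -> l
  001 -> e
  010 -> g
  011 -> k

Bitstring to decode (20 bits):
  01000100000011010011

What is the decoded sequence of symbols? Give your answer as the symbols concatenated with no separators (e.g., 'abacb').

Bit 0: prefix='0' (no match yet)
Bit 1: prefix='01' (no match yet)
Bit 2: prefix='010' -> emit 'g', reset
Bit 3: prefix='0' (no match yet)
Bit 4: prefix='00' (no match yet)
Bit 5: prefix='001' -> emit 'e', reset
Bit 6: prefix='0' (no match yet)
Bit 7: prefix='00' (no match yet)
Bit 8: prefix='000' -> emit 'l', reset
Bit 9: prefix='0' (no match yet)
Bit 10: prefix='00' (no match yet)
Bit 11: prefix='000' -> emit 'l', reset
Bit 12: prefix='1' -> emit 'c', reset
Bit 13: prefix='1' -> emit 'c', reset
Bit 14: prefix='0' (no match yet)
Bit 15: prefix='01' (no match yet)
Bit 16: prefix='010' -> emit 'g', reset
Bit 17: prefix='0' (no match yet)
Bit 18: prefix='01' (no match yet)
Bit 19: prefix='011' -> emit 'k', reset

Answer: gellccgk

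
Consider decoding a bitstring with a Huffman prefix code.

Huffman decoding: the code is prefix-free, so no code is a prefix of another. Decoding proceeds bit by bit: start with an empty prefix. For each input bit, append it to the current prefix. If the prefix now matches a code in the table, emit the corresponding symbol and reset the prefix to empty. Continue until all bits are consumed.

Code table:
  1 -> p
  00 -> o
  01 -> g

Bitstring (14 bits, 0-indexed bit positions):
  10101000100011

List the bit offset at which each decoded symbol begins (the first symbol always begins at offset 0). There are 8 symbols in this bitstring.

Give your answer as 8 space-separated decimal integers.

Answer: 0 1 3 5 7 9 11 13

Derivation:
Bit 0: prefix='1' -> emit 'p', reset
Bit 1: prefix='0' (no match yet)
Bit 2: prefix='01' -> emit 'g', reset
Bit 3: prefix='0' (no match yet)
Bit 4: prefix='01' -> emit 'g', reset
Bit 5: prefix='0' (no match yet)
Bit 6: prefix='00' -> emit 'o', reset
Bit 7: prefix='0' (no match yet)
Bit 8: prefix='01' -> emit 'g', reset
Bit 9: prefix='0' (no match yet)
Bit 10: prefix='00' -> emit 'o', reset
Bit 11: prefix='0' (no match yet)
Bit 12: prefix='01' -> emit 'g', reset
Bit 13: prefix='1' -> emit 'p', reset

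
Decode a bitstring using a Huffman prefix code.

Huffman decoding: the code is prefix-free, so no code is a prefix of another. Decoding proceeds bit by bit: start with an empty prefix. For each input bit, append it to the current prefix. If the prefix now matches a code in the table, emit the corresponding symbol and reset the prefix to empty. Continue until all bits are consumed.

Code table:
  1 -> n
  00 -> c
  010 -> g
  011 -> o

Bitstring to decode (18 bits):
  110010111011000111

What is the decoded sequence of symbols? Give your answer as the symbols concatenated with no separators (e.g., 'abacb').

Answer: nncnonocon

Derivation:
Bit 0: prefix='1' -> emit 'n', reset
Bit 1: prefix='1' -> emit 'n', reset
Bit 2: prefix='0' (no match yet)
Bit 3: prefix='00' -> emit 'c', reset
Bit 4: prefix='1' -> emit 'n', reset
Bit 5: prefix='0' (no match yet)
Bit 6: prefix='01' (no match yet)
Bit 7: prefix='011' -> emit 'o', reset
Bit 8: prefix='1' -> emit 'n', reset
Bit 9: prefix='0' (no match yet)
Bit 10: prefix='01' (no match yet)
Bit 11: prefix='011' -> emit 'o', reset
Bit 12: prefix='0' (no match yet)
Bit 13: prefix='00' -> emit 'c', reset
Bit 14: prefix='0' (no match yet)
Bit 15: prefix='01' (no match yet)
Bit 16: prefix='011' -> emit 'o', reset
Bit 17: prefix='1' -> emit 'n', reset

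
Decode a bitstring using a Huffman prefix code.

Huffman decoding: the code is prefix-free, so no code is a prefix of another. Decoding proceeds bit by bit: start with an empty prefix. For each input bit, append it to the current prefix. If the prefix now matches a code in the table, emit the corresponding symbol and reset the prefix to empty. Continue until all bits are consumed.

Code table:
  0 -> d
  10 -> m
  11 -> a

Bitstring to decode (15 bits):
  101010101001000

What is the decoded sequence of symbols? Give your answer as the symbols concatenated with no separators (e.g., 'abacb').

Answer: mmmmmdmdd

Derivation:
Bit 0: prefix='1' (no match yet)
Bit 1: prefix='10' -> emit 'm', reset
Bit 2: prefix='1' (no match yet)
Bit 3: prefix='10' -> emit 'm', reset
Bit 4: prefix='1' (no match yet)
Bit 5: prefix='10' -> emit 'm', reset
Bit 6: prefix='1' (no match yet)
Bit 7: prefix='10' -> emit 'm', reset
Bit 8: prefix='1' (no match yet)
Bit 9: prefix='10' -> emit 'm', reset
Bit 10: prefix='0' -> emit 'd', reset
Bit 11: prefix='1' (no match yet)
Bit 12: prefix='10' -> emit 'm', reset
Bit 13: prefix='0' -> emit 'd', reset
Bit 14: prefix='0' -> emit 'd', reset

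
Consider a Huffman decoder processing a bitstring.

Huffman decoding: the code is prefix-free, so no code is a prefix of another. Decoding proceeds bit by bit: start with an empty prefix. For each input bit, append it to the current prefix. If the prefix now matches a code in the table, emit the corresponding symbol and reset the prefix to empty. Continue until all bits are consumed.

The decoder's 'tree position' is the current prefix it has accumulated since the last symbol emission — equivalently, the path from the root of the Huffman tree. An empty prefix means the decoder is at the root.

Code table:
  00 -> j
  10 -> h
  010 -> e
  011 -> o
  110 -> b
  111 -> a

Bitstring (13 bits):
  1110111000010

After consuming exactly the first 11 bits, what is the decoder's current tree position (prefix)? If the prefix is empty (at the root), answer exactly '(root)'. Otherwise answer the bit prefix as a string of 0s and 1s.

Answer: 0

Derivation:
Bit 0: prefix='1' (no match yet)
Bit 1: prefix='11' (no match yet)
Bit 2: prefix='111' -> emit 'a', reset
Bit 3: prefix='0' (no match yet)
Bit 4: prefix='01' (no match yet)
Bit 5: prefix='011' -> emit 'o', reset
Bit 6: prefix='1' (no match yet)
Bit 7: prefix='10' -> emit 'h', reset
Bit 8: prefix='0' (no match yet)
Bit 9: prefix='00' -> emit 'j', reset
Bit 10: prefix='0' (no match yet)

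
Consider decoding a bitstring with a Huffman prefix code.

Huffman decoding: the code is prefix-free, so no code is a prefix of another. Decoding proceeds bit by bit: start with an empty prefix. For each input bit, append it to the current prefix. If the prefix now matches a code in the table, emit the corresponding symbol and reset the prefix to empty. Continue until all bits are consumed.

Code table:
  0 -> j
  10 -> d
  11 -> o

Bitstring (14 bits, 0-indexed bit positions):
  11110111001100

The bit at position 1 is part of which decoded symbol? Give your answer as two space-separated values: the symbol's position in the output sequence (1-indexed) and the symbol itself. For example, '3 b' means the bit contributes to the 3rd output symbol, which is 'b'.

Answer: 1 o

Derivation:
Bit 0: prefix='1' (no match yet)
Bit 1: prefix='11' -> emit 'o', reset
Bit 2: prefix='1' (no match yet)
Bit 3: prefix='11' -> emit 'o', reset
Bit 4: prefix='0' -> emit 'j', reset
Bit 5: prefix='1' (no match yet)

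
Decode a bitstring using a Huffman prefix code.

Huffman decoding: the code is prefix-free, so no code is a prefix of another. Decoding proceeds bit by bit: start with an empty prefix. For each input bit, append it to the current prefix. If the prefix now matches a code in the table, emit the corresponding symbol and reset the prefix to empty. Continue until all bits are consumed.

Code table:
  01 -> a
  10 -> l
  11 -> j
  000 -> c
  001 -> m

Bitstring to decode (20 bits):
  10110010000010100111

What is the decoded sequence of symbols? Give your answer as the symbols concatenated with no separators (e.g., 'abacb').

Bit 0: prefix='1' (no match yet)
Bit 1: prefix='10' -> emit 'l', reset
Bit 2: prefix='1' (no match yet)
Bit 3: prefix='11' -> emit 'j', reset
Bit 4: prefix='0' (no match yet)
Bit 5: prefix='00' (no match yet)
Bit 6: prefix='001' -> emit 'm', reset
Bit 7: prefix='0' (no match yet)
Bit 8: prefix='00' (no match yet)
Bit 9: prefix='000' -> emit 'c', reset
Bit 10: prefix='0' (no match yet)
Bit 11: prefix='00' (no match yet)
Bit 12: prefix='001' -> emit 'm', reset
Bit 13: prefix='0' (no match yet)
Bit 14: prefix='01' -> emit 'a', reset
Bit 15: prefix='0' (no match yet)
Bit 16: prefix='00' (no match yet)
Bit 17: prefix='001' -> emit 'm', reset
Bit 18: prefix='1' (no match yet)
Bit 19: prefix='11' -> emit 'j', reset

Answer: ljmcmamj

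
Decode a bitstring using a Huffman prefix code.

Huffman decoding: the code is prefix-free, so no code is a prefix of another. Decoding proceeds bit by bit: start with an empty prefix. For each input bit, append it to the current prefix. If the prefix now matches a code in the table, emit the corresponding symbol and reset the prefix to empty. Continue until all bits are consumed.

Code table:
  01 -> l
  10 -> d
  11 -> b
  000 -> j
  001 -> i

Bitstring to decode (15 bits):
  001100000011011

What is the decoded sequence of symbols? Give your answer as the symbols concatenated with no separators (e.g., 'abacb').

Answer: idjidb

Derivation:
Bit 0: prefix='0' (no match yet)
Bit 1: prefix='00' (no match yet)
Bit 2: prefix='001' -> emit 'i', reset
Bit 3: prefix='1' (no match yet)
Bit 4: prefix='10' -> emit 'd', reset
Bit 5: prefix='0' (no match yet)
Bit 6: prefix='00' (no match yet)
Bit 7: prefix='000' -> emit 'j', reset
Bit 8: prefix='0' (no match yet)
Bit 9: prefix='00' (no match yet)
Bit 10: prefix='001' -> emit 'i', reset
Bit 11: prefix='1' (no match yet)
Bit 12: prefix='10' -> emit 'd', reset
Bit 13: prefix='1' (no match yet)
Bit 14: prefix='11' -> emit 'b', reset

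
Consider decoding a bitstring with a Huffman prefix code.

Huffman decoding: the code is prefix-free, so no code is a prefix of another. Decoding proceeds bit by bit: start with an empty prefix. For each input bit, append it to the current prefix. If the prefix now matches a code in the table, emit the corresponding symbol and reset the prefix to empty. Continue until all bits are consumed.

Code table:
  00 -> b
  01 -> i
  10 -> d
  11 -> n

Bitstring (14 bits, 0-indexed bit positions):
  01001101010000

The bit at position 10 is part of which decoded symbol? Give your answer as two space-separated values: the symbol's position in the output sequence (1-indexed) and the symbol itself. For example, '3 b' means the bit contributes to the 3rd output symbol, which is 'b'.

Bit 0: prefix='0' (no match yet)
Bit 1: prefix='01' -> emit 'i', reset
Bit 2: prefix='0' (no match yet)
Bit 3: prefix='00' -> emit 'b', reset
Bit 4: prefix='1' (no match yet)
Bit 5: prefix='11' -> emit 'n', reset
Bit 6: prefix='0' (no match yet)
Bit 7: prefix='01' -> emit 'i', reset
Bit 8: prefix='0' (no match yet)
Bit 9: prefix='01' -> emit 'i', reset
Bit 10: prefix='0' (no match yet)
Bit 11: prefix='00' -> emit 'b', reset
Bit 12: prefix='0' (no match yet)
Bit 13: prefix='00' -> emit 'b', reset

Answer: 6 b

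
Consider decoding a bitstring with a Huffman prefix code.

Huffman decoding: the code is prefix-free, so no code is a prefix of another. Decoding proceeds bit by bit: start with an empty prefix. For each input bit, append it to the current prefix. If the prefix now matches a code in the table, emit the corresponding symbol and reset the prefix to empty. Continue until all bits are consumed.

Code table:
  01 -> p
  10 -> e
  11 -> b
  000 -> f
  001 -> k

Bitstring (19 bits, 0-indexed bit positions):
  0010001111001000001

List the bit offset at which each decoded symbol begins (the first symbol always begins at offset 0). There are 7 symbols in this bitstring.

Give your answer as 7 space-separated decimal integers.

Answer: 0 3 6 8 10 13 16

Derivation:
Bit 0: prefix='0' (no match yet)
Bit 1: prefix='00' (no match yet)
Bit 2: prefix='001' -> emit 'k', reset
Bit 3: prefix='0' (no match yet)
Bit 4: prefix='00' (no match yet)
Bit 5: prefix='000' -> emit 'f', reset
Bit 6: prefix='1' (no match yet)
Bit 7: prefix='11' -> emit 'b', reset
Bit 8: prefix='1' (no match yet)
Bit 9: prefix='11' -> emit 'b', reset
Bit 10: prefix='0' (no match yet)
Bit 11: prefix='00' (no match yet)
Bit 12: prefix='001' -> emit 'k', reset
Bit 13: prefix='0' (no match yet)
Bit 14: prefix='00' (no match yet)
Bit 15: prefix='000' -> emit 'f', reset
Bit 16: prefix='0' (no match yet)
Bit 17: prefix='00' (no match yet)
Bit 18: prefix='001' -> emit 'k', reset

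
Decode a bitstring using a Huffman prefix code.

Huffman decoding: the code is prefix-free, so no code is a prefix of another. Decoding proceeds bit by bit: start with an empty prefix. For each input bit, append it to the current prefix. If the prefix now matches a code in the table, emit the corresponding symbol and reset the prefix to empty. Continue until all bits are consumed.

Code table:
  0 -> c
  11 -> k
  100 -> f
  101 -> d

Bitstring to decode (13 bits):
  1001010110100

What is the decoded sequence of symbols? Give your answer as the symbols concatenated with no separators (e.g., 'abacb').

Answer: fdckcf

Derivation:
Bit 0: prefix='1' (no match yet)
Bit 1: prefix='10' (no match yet)
Bit 2: prefix='100' -> emit 'f', reset
Bit 3: prefix='1' (no match yet)
Bit 4: prefix='10' (no match yet)
Bit 5: prefix='101' -> emit 'd', reset
Bit 6: prefix='0' -> emit 'c', reset
Bit 7: prefix='1' (no match yet)
Bit 8: prefix='11' -> emit 'k', reset
Bit 9: prefix='0' -> emit 'c', reset
Bit 10: prefix='1' (no match yet)
Bit 11: prefix='10' (no match yet)
Bit 12: prefix='100' -> emit 'f', reset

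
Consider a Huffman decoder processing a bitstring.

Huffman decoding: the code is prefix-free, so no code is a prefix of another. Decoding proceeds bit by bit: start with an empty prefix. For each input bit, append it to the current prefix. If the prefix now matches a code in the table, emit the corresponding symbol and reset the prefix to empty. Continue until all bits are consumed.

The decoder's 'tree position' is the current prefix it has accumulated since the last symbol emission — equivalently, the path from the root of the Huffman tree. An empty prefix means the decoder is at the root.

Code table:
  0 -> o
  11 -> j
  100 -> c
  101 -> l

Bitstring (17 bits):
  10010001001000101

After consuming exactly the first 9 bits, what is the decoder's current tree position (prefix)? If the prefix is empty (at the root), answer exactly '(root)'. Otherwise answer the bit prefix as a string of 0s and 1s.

Bit 0: prefix='1' (no match yet)
Bit 1: prefix='10' (no match yet)
Bit 2: prefix='100' -> emit 'c', reset
Bit 3: prefix='1' (no match yet)
Bit 4: prefix='10' (no match yet)
Bit 5: prefix='100' -> emit 'c', reset
Bit 6: prefix='0' -> emit 'o', reset
Bit 7: prefix='1' (no match yet)
Bit 8: prefix='10' (no match yet)

Answer: 10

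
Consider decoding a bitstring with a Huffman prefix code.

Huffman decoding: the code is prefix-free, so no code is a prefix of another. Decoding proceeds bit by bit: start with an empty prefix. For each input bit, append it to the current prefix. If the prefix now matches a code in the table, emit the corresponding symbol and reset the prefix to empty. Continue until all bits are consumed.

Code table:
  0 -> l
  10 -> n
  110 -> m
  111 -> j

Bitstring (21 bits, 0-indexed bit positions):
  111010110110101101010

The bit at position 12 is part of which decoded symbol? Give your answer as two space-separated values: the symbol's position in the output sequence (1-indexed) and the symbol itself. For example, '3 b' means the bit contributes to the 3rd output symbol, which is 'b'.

Bit 0: prefix='1' (no match yet)
Bit 1: prefix='11' (no match yet)
Bit 2: prefix='111' -> emit 'j', reset
Bit 3: prefix='0' -> emit 'l', reset
Bit 4: prefix='1' (no match yet)
Bit 5: prefix='10' -> emit 'n', reset
Bit 6: prefix='1' (no match yet)
Bit 7: prefix='11' (no match yet)
Bit 8: prefix='110' -> emit 'm', reset
Bit 9: prefix='1' (no match yet)
Bit 10: prefix='11' (no match yet)
Bit 11: prefix='110' -> emit 'm', reset
Bit 12: prefix='1' (no match yet)
Bit 13: prefix='10' -> emit 'n', reset
Bit 14: prefix='1' (no match yet)
Bit 15: prefix='11' (no match yet)
Bit 16: prefix='110' -> emit 'm', reset

Answer: 6 n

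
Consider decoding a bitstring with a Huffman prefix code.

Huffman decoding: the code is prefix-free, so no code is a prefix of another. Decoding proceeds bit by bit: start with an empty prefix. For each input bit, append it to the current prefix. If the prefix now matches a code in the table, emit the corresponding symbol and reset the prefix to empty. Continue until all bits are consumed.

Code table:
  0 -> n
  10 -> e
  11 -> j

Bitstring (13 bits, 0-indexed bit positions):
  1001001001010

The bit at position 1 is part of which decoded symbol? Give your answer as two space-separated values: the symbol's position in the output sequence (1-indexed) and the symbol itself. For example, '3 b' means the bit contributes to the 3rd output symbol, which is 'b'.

Answer: 1 e

Derivation:
Bit 0: prefix='1' (no match yet)
Bit 1: prefix='10' -> emit 'e', reset
Bit 2: prefix='0' -> emit 'n', reset
Bit 3: prefix='1' (no match yet)
Bit 4: prefix='10' -> emit 'e', reset
Bit 5: prefix='0' -> emit 'n', reset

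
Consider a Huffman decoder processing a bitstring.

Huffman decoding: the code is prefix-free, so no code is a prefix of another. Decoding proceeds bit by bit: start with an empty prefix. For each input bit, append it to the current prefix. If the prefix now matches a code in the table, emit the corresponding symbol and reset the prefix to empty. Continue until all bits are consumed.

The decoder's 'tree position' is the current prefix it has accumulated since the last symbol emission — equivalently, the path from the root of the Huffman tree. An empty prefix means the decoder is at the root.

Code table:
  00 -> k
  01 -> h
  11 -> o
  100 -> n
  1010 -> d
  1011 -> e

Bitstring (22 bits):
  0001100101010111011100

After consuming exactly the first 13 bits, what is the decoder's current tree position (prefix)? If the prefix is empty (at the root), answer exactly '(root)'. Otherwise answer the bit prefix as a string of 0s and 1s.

Bit 0: prefix='0' (no match yet)
Bit 1: prefix='00' -> emit 'k', reset
Bit 2: prefix='0' (no match yet)
Bit 3: prefix='01' -> emit 'h', reset
Bit 4: prefix='1' (no match yet)
Bit 5: prefix='10' (no match yet)
Bit 6: prefix='100' -> emit 'n', reset
Bit 7: prefix='1' (no match yet)
Bit 8: prefix='10' (no match yet)
Bit 9: prefix='101' (no match yet)
Bit 10: prefix='1010' -> emit 'd', reset
Bit 11: prefix='1' (no match yet)
Bit 12: prefix='10' (no match yet)

Answer: 10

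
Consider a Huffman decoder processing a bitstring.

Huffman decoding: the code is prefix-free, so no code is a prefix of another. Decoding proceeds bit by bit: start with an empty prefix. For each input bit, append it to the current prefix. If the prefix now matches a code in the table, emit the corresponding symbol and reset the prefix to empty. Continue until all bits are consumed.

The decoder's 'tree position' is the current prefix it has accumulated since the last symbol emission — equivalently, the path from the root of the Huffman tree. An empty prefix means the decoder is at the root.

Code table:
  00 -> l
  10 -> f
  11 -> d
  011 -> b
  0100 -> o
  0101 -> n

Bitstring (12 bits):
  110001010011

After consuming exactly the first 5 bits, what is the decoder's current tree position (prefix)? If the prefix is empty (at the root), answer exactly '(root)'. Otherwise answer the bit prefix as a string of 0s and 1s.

Bit 0: prefix='1' (no match yet)
Bit 1: prefix='11' -> emit 'd', reset
Bit 2: prefix='0' (no match yet)
Bit 3: prefix='00' -> emit 'l', reset
Bit 4: prefix='0' (no match yet)

Answer: 0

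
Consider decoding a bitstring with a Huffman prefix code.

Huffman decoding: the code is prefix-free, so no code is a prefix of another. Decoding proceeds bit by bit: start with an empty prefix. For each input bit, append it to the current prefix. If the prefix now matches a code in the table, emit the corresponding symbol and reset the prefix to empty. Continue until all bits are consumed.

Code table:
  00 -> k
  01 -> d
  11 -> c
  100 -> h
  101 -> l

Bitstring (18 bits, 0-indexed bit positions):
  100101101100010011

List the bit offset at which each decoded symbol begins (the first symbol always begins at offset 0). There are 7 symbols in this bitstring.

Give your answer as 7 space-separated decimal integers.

Bit 0: prefix='1' (no match yet)
Bit 1: prefix='10' (no match yet)
Bit 2: prefix='100' -> emit 'h', reset
Bit 3: prefix='1' (no match yet)
Bit 4: prefix='10' (no match yet)
Bit 5: prefix='101' -> emit 'l', reset
Bit 6: prefix='1' (no match yet)
Bit 7: prefix='10' (no match yet)
Bit 8: prefix='101' -> emit 'l', reset
Bit 9: prefix='1' (no match yet)
Bit 10: prefix='10' (no match yet)
Bit 11: prefix='100' -> emit 'h', reset
Bit 12: prefix='0' (no match yet)
Bit 13: prefix='01' -> emit 'd', reset
Bit 14: prefix='0' (no match yet)
Bit 15: prefix='00' -> emit 'k', reset
Bit 16: prefix='1' (no match yet)
Bit 17: prefix='11' -> emit 'c', reset

Answer: 0 3 6 9 12 14 16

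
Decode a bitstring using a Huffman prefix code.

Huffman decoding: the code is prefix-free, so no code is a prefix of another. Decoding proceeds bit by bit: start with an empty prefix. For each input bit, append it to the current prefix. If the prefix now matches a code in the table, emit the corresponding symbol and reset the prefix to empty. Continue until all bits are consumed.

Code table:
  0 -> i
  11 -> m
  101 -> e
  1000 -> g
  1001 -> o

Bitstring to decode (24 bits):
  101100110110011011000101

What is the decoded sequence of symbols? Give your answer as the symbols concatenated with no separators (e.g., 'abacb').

Answer: eoeoege

Derivation:
Bit 0: prefix='1' (no match yet)
Bit 1: prefix='10' (no match yet)
Bit 2: prefix='101' -> emit 'e', reset
Bit 3: prefix='1' (no match yet)
Bit 4: prefix='10' (no match yet)
Bit 5: prefix='100' (no match yet)
Bit 6: prefix='1001' -> emit 'o', reset
Bit 7: prefix='1' (no match yet)
Bit 8: prefix='10' (no match yet)
Bit 9: prefix='101' -> emit 'e', reset
Bit 10: prefix='1' (no match yet)
Bit 11: prefix='10' (no match yet)
Bit 12: prefix='100' (no match yet)
Bit 13: prefix='1001' -> emit 'o', reset
Bit 14: prefix='1' (no match yet)
Bit 15: prefix='10' (no match yet)
Bit 16: prefix='101' -> emit 'e', reset
Bit 17: prefix='1' (no match yet)
Bit 18: prefix='10' (no match yet)
Bit 19: prefix='100' (no match yet)
Bit 20: prefix='1000' -> emit 'g', reset
Bit 21: prefix='1' (no match yet)
Bit 22: prefix='10' (no match yet)
Bit 23: prefix='101' -> emit 'e', reset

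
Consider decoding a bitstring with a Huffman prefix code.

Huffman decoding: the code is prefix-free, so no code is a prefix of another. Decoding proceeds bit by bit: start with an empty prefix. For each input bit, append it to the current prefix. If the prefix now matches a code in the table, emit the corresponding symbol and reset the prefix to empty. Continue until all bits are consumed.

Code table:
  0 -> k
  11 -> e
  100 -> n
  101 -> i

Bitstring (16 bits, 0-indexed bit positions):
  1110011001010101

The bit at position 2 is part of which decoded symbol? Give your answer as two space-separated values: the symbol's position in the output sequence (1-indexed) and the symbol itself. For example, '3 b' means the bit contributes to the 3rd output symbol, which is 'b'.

Answer: 2 n

Derivation:
Bit 0: prefix='1' (no match yet)
Bit 1: prefix='11' -> emit 'e', reset
Bit 2: prefix='1' (no match yet)
Bit 3: prefix='10' (no match yet)
Bit 4: prefix='100' -> emit 'n', reset
Bit 5: prefix='1' (no match yet)
Bit 6: prefix='11' -> emit 'e', reset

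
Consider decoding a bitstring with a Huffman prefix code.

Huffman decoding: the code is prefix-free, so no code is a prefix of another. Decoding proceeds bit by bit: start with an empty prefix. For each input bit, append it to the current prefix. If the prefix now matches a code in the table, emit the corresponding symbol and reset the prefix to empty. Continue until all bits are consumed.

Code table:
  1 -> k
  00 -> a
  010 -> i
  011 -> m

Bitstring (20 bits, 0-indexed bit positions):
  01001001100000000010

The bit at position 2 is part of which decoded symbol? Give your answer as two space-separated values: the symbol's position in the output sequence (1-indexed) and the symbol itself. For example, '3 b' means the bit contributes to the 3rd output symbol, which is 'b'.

Bit 0: prefix='0' (no match yet)
Bit 1: prefix='01' (no match yet)
Bit 2: prefix='010' -> emit 'i', reset
Bit 3: prefix='0' (no match yet)
Bit 4: prefix='01' (no match yet)
Bit 5: prefix='010' -> emit 'i', reset
Bit 6: prefix='0' (no match yet)

Answer: 1 i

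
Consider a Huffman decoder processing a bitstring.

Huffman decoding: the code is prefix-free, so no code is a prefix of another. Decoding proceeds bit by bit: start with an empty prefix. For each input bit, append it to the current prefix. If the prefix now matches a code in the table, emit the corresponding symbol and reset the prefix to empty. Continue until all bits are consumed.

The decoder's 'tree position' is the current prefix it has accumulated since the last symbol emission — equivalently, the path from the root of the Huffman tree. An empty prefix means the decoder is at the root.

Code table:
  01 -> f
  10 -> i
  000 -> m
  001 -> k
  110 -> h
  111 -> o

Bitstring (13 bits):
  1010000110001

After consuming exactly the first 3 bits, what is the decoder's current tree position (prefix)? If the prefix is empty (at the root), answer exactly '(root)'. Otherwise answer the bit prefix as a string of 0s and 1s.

Answer: 1

Derivation:
Bit 0: prefix='1' (no match yet)
Bit 1: prefix='10' -> emit 'i', reset
Bit 2: prefix='1' (no match yet)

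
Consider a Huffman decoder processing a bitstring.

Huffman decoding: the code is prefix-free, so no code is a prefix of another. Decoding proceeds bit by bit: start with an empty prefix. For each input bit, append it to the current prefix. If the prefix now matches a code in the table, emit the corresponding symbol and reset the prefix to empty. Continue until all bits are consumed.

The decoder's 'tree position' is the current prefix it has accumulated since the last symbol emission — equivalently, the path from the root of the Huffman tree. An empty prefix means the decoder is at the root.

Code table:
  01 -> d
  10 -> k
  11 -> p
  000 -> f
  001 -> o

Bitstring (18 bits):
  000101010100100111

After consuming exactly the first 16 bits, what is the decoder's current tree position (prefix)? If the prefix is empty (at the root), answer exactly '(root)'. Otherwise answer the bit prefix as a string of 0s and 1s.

Answer: (root)

Derivation:
Bit 0: prefix='0' (no match yet)
Bit 1: prefix='00' (no match yet)
Bit 2: prefix='000' -> emit 'f', reset
Bit 3: prefix='1' (no match yet)
Bit 4: prefix='10' -> emit 'k', reset
Bit 5: prefix='1' (no match yet)
Bit 6: prefix='10' -> emit 'k', reset
Bit 7: prefix='1' (no match yet)
Bit 8: prefix='10' -> emit 'k', reset
Bit 9: prefix='1' (no match yet)
Bit 10: prefix='10' -> emit 'k', reset
Bit 11: prefix='0' (no match yet)
Bit 12: prefix='01' -> emit 'd', reset
Bit 13: prefix='0' (no match yet)
Bit 14: prefix='00' (no match yet)
Bit 15: prefix='001' -> emit 'o', reset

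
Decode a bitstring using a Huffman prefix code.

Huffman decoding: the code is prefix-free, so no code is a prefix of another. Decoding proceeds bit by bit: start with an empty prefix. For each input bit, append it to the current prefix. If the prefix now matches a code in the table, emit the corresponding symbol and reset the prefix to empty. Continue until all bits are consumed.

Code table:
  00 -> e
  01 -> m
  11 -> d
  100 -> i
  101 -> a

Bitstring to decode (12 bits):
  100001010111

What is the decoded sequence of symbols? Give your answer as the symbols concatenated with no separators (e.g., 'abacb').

Answer: ieamd

Derivation:
Bit 0: prefix='1' (no match yet)
Bit 1: prefix='10' (no match yet)
Bit 2: prefix='100' -> emit 'i', reset
Bit 3: prefix='0' (no match yet)
Bit 4: prefix='00' -> emit 'e', reset
Bit 5: prefix='1' (no match yet)
Bit 6: prefix='10' (no match yet)
Bit 7: prefix='101' -> emit 'a', reset
Bit 8: prefix='0' (no match yet)
Bit 9: prefix='01' -> emit 'm', reset
Bit 10: prefix='1' (no match yet)
Bit 11: prefix='11' -> emit 'd', reset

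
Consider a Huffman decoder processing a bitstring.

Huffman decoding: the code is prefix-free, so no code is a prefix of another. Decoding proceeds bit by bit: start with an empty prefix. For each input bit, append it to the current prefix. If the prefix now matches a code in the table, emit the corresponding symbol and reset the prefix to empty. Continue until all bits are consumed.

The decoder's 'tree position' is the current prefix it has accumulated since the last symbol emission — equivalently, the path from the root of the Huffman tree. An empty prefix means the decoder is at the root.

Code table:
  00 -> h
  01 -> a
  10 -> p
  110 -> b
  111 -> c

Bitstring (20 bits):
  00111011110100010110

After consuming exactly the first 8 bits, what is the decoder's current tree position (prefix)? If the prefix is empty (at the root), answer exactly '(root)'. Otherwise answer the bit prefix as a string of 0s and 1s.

Answer: 1

Derivation:
Bit 0: prefix='0' (no match yet)
Bit 1: prefix='00' -> emit 'h', reset
Bit 2: prefix='1' (no match yet)
Bit 3: prefix='11' (no match yet)
Bit 4: prefix='111' -> emit 'c', reset
Bit 5: prefix='0' (no match yet)
Bit 6: prefix='01' -> emit 'a', reset
Bit 7: prefix='1' (no match yet)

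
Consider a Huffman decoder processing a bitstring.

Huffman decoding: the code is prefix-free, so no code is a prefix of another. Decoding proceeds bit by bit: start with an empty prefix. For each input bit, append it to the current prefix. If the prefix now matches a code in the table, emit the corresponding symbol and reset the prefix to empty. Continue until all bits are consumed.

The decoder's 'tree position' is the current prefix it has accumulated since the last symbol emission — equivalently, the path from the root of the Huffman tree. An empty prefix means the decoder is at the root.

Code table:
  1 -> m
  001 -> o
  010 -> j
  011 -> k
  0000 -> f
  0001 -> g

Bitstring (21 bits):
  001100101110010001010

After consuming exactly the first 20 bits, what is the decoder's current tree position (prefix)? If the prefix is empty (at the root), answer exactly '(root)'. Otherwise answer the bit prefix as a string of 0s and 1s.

Answer: 01

Derivation:
Bit 0: prefix='0' (no match yet)
Bit 1: prefix='00' (no match yet)
Bit 2: prefix='001' -> emit 'o', reset
Bit 3: prefix='1' -> emit 'm', reset
Bit 4: prefix='0' (no match yet)
Bit 5: prefix='00' (no match yet)
Bit 6: prefix='001' -> emit 'o', reset
Bit 7: prefix='0' (no match yet)
Bit 8: prefix='01' (no match yet)
Bit 9: prefix='011' -> emit 'k', reset
Bit 10: prefix='1' -> emit 'm', reset
Bit 11: prefix='0' (no match yet)
Bit 12: prefix='00' (no match yet)
Bit 13: prefix='001' -> emit 'o', reset
Bit 14: prefix='0' (no match yet)
Bit 15: prefix='00' (no match yet)
Bit 16: prefix='000' (no match yet)
Bit 17: prefix='0001' -> emit 'g', reset
Bit 18: prefix='0' (no match yet)
Bit 19: prefix='01' (no match yet)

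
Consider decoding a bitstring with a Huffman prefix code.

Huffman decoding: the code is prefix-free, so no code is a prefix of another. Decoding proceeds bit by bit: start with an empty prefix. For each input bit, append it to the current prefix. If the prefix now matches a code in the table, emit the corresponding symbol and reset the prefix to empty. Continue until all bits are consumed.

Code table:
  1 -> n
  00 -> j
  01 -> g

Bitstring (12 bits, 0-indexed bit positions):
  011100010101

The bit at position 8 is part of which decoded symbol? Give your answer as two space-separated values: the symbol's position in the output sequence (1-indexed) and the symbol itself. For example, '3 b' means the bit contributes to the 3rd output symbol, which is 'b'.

Answer: 6 g

Derivation:
Bit 0: prefix='0' (no match yet)
Bit 1: prefix='01' -> emit 'g', reset
Bit 2: prefix='1' -> emit 'n', reset
Bit 3: prefix='1' -> emit 'n', reset
Bit 4: prefix='0' (no match yet)
Bit 5: prefix='00' -> emit 'j', reset
Bit 6: prefix='0' (no match yet)
Bit 7: prefix='01' -> emit 'g', reset
Bit 8: prefix='0' (no match yet)
Bit 9: prefix='01' -> emit 'g', reset
Bit 10: prefix='0' (no match yet)
Bit 11: prefix='01' -> emit 'g', reset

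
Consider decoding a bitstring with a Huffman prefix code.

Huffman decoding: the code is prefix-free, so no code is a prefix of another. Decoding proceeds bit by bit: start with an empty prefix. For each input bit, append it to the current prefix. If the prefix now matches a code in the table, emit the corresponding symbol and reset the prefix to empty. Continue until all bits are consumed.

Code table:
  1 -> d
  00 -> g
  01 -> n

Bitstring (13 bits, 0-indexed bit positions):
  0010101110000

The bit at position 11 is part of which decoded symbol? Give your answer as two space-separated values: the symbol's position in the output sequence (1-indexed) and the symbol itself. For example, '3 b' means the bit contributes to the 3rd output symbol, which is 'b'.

Answer: 8 g

Derivation:
Bit 0: prefix='0' (no match yet)
Bit 1: prefix='00' -> emit 'g', reset
Bit 2: prefix='1' -> emit 'd', reset
Bit 3: prefix='0' (no match yet)
Bit 4: prefix='01' -> emit 'n', reset
Bit 5: prefix='0' (no match yet)
Bit 6: prefix='01' -> emit 'n', reset
Bit 7: prefix='1' -> emit 'd', reset
Bit 8: prefix='1' -> emit 'd', reset
Bit 9: prefix='0' (no match yet)
Bit 10: prefix='00' -> emit 'g', reset
Bit 11: prefix='0' (no match yet)
Bit 12: prefix='00' -> emit 'g', reset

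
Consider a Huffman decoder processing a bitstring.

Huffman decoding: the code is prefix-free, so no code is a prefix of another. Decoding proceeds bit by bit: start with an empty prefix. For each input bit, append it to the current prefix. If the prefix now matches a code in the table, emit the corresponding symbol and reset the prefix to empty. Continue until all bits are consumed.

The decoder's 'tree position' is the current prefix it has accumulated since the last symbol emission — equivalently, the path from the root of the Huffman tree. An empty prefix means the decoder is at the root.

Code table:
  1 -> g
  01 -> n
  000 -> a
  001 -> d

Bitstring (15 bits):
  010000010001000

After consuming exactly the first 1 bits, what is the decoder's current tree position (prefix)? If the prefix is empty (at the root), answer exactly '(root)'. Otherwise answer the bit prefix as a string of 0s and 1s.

Bit 0: prefix='0' (no match yet)

Answer: 0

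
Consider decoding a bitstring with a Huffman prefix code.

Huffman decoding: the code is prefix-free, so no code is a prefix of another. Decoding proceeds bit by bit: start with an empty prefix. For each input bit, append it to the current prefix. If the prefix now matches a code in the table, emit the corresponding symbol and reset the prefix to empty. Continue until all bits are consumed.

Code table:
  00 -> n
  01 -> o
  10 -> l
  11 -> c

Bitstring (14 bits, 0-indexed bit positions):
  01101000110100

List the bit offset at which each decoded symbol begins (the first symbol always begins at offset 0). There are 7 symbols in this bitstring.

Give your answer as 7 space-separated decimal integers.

Bit 0: prefix='0' (no match yet)
Bit 1: prefix='01' -> emit 'o', reset
Bit 2: prefix='1' (no match yet)
Bit 3: prefix='10' -> emit 'l', reset
Bit 4: prefix='1' (no match yet)
Bit 5: prefix='10' -> emit 'l', reset
Bit 6: prefix='0' (no match yet)
Bit 7: prefix='00' -> emit 'n', reset
Bit 8: prefix='1' (no match yet)
Bit 9: prefix='11' -> emit 'c', reset
Bit 10: prefix='0' (no match yet)
Bit 11: prefix='01' -> emit 'o', reset
Bit 12: prefix='0' (no match yet)
Bit 13: prefix='00' -> emit 'n', reset

Answer: 0 2 4 6 8 10 12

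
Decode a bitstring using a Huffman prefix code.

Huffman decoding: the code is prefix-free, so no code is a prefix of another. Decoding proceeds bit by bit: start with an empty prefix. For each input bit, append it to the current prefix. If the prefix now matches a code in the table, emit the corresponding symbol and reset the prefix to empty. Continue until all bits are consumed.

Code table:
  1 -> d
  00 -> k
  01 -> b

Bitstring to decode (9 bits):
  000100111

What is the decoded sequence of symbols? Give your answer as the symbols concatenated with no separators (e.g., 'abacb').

Answer: kbkddd

Derivation:
Bit 0: prefix='0' (no match yet)
Bit 1: prefix='00' -> emit 'k', reset
Bit 2: prefix='0' (no match yet)
Bit 3: prefix='01' -> emit 'b', reset
Bit 4: prefix='0' (no match yet)
Bit 5: prefix='00' -> emit 'k', reset
Bit 6: prefix='1' -> emit 'd', reset
Bit 7: prefix='1' -> emit 'd', reset
Bit 8: prefix='1' -> emit 'd', reset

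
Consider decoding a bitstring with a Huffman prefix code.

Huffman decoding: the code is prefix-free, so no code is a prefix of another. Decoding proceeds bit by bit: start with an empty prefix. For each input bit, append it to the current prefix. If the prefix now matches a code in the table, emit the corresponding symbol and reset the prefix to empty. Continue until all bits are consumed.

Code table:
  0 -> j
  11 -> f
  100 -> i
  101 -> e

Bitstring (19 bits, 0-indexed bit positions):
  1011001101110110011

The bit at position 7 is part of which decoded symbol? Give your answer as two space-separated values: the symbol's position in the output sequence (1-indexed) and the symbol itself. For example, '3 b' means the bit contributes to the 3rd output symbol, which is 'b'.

Answer: 3 f

Derivation:
Bit 0: prefix='1' (no match yet)
Bit 1: prefix='10' (no match yet)
Bit 2: prefix='101' -> emit 'e', reset
Bit 3: prefix='1' (no match yet)
Bit 4: prefix='10' (no match yet)
Bit 5: prefix='100' -> emit 'i', reset
Bit 6: prefix='1' (no match yet)
Bit 7: prefix='11' -> emit 'f', reset
Bit 8: prefix='0' -> emit 'j', reset
Bit 9: prefix='1' (no match yet)
Bit 10: prefix='11' -> emit 'f', reset
Bit 11: prefix='1' (no match yet)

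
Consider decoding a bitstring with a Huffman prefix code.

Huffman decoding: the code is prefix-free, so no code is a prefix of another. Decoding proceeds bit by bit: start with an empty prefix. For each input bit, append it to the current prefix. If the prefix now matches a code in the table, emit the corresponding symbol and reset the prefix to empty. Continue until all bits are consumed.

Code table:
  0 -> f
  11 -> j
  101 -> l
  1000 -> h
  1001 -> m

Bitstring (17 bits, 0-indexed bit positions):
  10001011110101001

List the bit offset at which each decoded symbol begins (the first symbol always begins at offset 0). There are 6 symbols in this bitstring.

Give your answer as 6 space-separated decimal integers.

Answer: 0 4 7 9 12 13

Derivation:
Bit 0: prefix='1' (no match yet)
Bit 1: prefix='10' (no match yet)
Bit 2: prefix='100' (no match yet)
Bit 3: prefix='1000' -> emit 'h', reset
Bit 4: prefix='1' (no match yet)
Bit 5: prefix='10' (no match yet)
Bit 6: prefix='101' -> emit 'l', reset
Bit 7: prefix='1' (no match yet)
Bit 8: prefix='11' -> emit 'j', reset
Bit 9: prefix='1' (no match yet)
Bit 10: prefix='10' (no match yet)
Bit 11: prefix='101' -> emit 'l', reset
Bit 12: prefix='0' -> emit 'f', reset
Bit 13: prefix='1' (no match yet)
Bit 14: prefix='10' (no match yet)
Bit 15: prefix='100' (no match yet)
Bit 16: prefix='1001' -> emit 'm', reset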